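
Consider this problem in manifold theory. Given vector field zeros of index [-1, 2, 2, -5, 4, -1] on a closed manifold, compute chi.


Poincare-Hopf: chi(M) = sum of indices of zeros.
chi = (-1) + (2) + (2) + (-5) + (4) + (-1) = 1

1


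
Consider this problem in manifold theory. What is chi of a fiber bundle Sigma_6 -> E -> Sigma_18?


For a fiber bundle F -> E -> B (with CW structure): chi(E) = chi(B) * chi(F).
chi(Sigma_18) = -34, chi(Sigma_6) = -10.
chi(E) = (-34) * (-10) = 340

340


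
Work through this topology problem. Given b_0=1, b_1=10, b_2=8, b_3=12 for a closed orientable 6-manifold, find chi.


By Poincare duality b_k = b_{6-k}, so full Betti numbers: b_0=1, b_1=10, b_2=8, b_3=12, b_4=8, b_5=10, b_6=1.
chi = sum (-1)^k b_k = -14

-14


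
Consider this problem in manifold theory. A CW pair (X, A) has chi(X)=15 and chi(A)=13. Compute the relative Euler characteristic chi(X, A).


Relative Euler characteristic: chi(X, A) = chi(X) - chi(A).
= 15 - (13) = 2

2


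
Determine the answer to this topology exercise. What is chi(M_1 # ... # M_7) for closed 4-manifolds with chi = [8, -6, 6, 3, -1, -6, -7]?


For n-manifolds: chi(A#B) = chi(A) + chi(B) - chi(S^4).
chi(S^4) = 1 + (-1)^4 = 2.
chi(#) = (sum chi_i) - (7-1)*chi(S^4) = -3 - 6*2 = -15

-15


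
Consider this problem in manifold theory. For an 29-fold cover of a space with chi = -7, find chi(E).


For a finite covering: chi(E) = (number of sheets) * chi(B).
chi(E) = 29 * (-7) = -203

-203


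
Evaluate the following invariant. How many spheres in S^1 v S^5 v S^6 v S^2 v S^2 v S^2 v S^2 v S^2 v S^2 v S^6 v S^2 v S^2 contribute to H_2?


For a wedge of spheres, H_k (k>0) is free on one generator per sphere of dimension k.
Spheres of dimension 2: count = 8.
b_2 = 8

8


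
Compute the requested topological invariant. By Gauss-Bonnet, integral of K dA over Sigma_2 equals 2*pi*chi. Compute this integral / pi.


Gauss-Bonnet: integral K dA = 2*pi*chi(M).
chi(Sigma_2) = 2 - 2*2 = -2.
(integral K dA)/pi = 2*chi = 2*(-2) = -4

-4


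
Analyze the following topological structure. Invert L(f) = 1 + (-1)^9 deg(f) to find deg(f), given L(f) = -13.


L(f) = 1 + (-1)^9 deg(f) on S^9.
-13 = 1 + (-1)^9 * deg(f)
(-1)^9 * deg(f) = -14
deg(f) = 14

14


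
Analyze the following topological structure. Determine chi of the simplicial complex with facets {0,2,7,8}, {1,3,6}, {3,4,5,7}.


Enumerate all faces; f-vector: f_0=9, f_1=15, f_2=9, f_3=2.
chi = sum (-1)^k f_k = 1

1


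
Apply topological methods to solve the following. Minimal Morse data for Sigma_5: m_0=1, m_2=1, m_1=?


A perfect Morse function has m_k = b_k.
For Sigma_5: b_0=1, b_1=2g=10, b_2=1.
Saddles m_1 = 2g = 10

10


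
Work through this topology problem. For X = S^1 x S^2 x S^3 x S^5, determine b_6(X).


Each S^d has Poincare polynomial 1 + t^d.
The product S^1 x S^2 x S^3 x S^5 has Poincare polynomial prod(1+t^d_i).
Expanding: b_0=1, b_1=1, b_2=1, b_3=2, b_4=1, b_5=2, b_6=2, b_7=1, b_8=2, b_9=1, b_10=1, b_11=1.
b_6 = 2

2


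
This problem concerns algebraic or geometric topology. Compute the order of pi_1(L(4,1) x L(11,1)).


pi_1(X x Y) = pi_1(X) x pi_1(Y).
pi_1(L(4,1)) = Z/4, pi_1(L(11,1)) = Z/11.
|Z/4 x Z/11| = 4 * 11 = 44

44


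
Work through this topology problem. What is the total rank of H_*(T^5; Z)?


b_k(T^5) = C(5,k), so the sum over k is sum_k C(5,k) = 2^5.
Total = 2^5 = 32

32


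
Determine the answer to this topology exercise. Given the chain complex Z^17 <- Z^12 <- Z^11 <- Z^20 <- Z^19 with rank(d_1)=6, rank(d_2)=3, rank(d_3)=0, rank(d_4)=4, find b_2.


rank H_k = rank(ker d_k) - rank(im d_{k+1}).
rank(ker d_2) = rank(C_2) - rank(d_2) = 11 - 3 = 8.
rank(im d_{2+1}) = 0.
rank H_2 = 8 - 0 = 8

8


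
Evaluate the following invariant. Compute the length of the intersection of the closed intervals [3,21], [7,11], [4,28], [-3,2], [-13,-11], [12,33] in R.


Intersection = [max(a_i), min(b_i)] = [12, -11].
Since 12 > -11, the intersection is empty.
Length = 0

0


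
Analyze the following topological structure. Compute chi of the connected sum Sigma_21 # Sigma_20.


chi(Sigma_21) = 2 - 2*21 = -40
chi(Sigma_20) = 2 - 2*20 = -38
For surfaces: chi(A#B) = chi(A) + chi(B) - 2.
chi = -40 + -38 - 2 = -80

-80


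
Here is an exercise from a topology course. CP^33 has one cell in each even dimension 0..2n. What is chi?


CP^33 has one cell in each even dimension 0, 2, ..., 2*33 (33+1 cells total).
All cells are even-dimensional, so chi = number of cells.
chi = 33 + 1 = 34

34


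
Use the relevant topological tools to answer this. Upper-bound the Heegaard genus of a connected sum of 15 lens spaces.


Heegaard genus satisfies g(A#B) <= g(A) + g(B).
Each lens space has g = 1.
Upper bound: 15 * 1 = 15

15


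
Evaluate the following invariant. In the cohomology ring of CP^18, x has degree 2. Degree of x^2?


|x| = 2 in H^*(CP^n).
|x^2| = 2 * |x| = 2 * 2 = 4

4


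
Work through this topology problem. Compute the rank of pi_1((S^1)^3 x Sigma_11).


pi_1(A x B) = pi_1(A) x pi_1(B); rank of abelianization = b_1.
b_1(T^3) = 3, b_1(Sigma_11) = 2*11 = 22.
b_1(product) = 3 + 22 = 25

25


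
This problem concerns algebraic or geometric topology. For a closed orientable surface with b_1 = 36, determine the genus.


For a closed orientable surface: b_1 = 2g.
36 = 2g
g = 36 / 2 = 18

18


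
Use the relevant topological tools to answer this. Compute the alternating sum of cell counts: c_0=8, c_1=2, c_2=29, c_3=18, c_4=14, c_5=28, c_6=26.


chi = sum_k (-1)^k c_k.
= (-1)^0*8 + (-1)^1*2 + (-1)^2*29 + (-1)^3*18 + (-1)^4*14 + (-1)^5*28 + (-1)^6*26
= (8) + (-2) + (29) + (-18) + (14) + (-28) + (26)
= 29

29


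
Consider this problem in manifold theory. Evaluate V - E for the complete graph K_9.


K_9: V = 9, E = C(9,2) = 36.
chi = V - E = 9 - 36 = -27

-27


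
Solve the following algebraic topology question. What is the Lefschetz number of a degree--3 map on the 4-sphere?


On S^4: L(f) = tr(f_0*) + (-1)^4 tr(f_4*) = 1 + (-1)^4 * deg(f).
L(f) = 1 + (-1)^4 * -3 = 1 + -3 = -2

-2


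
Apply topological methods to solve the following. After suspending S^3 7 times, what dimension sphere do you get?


Each suspension raises dimension by 1: Sigma S^n = S^{n+1}.
Sigma^7 S^3 = S^{3+7} = S^10

10


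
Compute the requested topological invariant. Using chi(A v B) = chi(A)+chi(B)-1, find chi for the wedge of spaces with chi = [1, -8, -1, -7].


chi(A v B) = chi(A) + chi(B) - 1 (one point identified).
For 4 spaces: chi = (sum chi_i) - (4 - 1).
sum = -15; chi = -15 - 3 = -18

-18


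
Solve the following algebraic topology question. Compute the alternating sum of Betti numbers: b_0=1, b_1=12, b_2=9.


chi = sum_k (-1)^k b_k.
= (1) + (-12) + (9)
= -2

-2


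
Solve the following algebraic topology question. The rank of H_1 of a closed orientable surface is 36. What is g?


For a closed orientable surface: b_1 = 2g.
36 = 2g
g = 36 / 2 = 18

18


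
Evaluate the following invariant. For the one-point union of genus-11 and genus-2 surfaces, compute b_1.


For a wedge: H_1(A v B) = H_1(A) + H_1(B).
b_1(Sigma_11) = 22, b_1(Sigma_2) = 4.
b_1 = 22 + 4 = 26

26


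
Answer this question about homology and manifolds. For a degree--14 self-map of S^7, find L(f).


On S^7: L(f) = tr(f_0*) + (-1)^7 tr(f_7*) = 1 + (-1)^7 * deg(f).
L(f) = 1 + (-1)^7 * -14 = 1 + 14 = 15

15


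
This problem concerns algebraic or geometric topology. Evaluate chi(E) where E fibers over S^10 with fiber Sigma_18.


chi(S^10) = 2 (n even), chi(Sigma_18) = 2 - 2*18 = -34.
chi(E) = 2 * (-34) = -68

-68


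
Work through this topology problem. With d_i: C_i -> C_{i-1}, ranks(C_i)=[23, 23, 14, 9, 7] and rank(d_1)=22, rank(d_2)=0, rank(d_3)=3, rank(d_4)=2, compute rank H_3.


rank H_k = rank(ker d_k) - rank(im d_{k+1}).
rank(ker d_3) = rank(C_3) - rank(d_3) = 9 - 3 = 6.
rank(im d_{3+1}) = 2.
rank H_3 = 6 - 2 = 4

4


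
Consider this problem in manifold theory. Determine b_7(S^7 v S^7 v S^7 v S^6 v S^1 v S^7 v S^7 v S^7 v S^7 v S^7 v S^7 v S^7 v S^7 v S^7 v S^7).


For a wedge of spheres, H_k (k>0) is free on one generator per sphere of dimension k.
Spheres of dimension 7: count = 13.
b_7 = 13

13


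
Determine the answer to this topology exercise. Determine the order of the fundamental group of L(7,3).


pi_1(L(p,q)) = Z/pZ for any q coprime to p.
|pi_1(L(7,3))| = 7

7


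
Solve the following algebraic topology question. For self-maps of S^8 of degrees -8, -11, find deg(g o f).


Degree is multiplicative under composition: deg(g o f) = deg(g) * deg(f).
= -11 * -8 = 88

88


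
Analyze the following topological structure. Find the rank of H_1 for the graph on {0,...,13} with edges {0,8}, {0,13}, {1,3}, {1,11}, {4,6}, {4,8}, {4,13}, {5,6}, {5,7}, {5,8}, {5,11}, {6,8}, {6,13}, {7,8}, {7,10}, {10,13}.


b_1 = E - V + (number of components).
E = 16, V = 14, components = 4.
b_1 = 16 - 14 + 4 = 6

6


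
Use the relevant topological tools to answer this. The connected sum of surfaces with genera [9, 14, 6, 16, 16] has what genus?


Genus is additive under connected sum of orientable surfaces.
g = 9 + 14 + 6 + 16 + 16 = 61

61


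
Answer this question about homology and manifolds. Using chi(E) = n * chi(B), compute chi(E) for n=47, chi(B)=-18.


For a finite covering: chi(E) = (number of sheets) * chi(B).
chi(E) = 47 * (-18) = -846

-846


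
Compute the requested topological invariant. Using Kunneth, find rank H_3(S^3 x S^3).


Each S^d has Poincare polynomial 1 + t^d.
The product S^3 x S^3 has Poincare polynomial prod(1+t^d_i).
Expanding: b_0=1, b_3=2, b_6=1.
b_3 = 2

2


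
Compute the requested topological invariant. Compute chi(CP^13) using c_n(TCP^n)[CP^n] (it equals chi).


For any closed oriented manifold, <e(TM),[M]> = chi(M).
chi(CP^13) = 13+1 = 14

14


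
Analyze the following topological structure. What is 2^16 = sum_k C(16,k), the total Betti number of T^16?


b_k(T^16) = C(16,k), so the sum over k is sum_k C(16,k) = 2^16.
Total = 2^16 = 65536

65536


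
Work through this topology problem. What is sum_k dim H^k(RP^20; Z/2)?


H^k(RP^20; Z/2) = Z/2 for each 0 <= k <= 20.
Total dimension = 20 + 1 = 21

21


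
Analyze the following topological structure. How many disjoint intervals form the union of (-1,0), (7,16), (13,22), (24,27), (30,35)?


Sort and merge overlapping open intervals.
Merged: (-1,0), (7,22), (24,27), (30,35).
Number of components = 4

4


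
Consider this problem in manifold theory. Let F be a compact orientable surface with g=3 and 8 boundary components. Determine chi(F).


For a compact orientable surface with genus g and b boundary components: chi = 2 - 2g - b.
chi = 2 - 2*3 - 8 = 2 - 6 - 8 = -12

-12


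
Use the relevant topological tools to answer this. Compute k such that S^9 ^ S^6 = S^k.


S^m ^ S^n = S^{m+n}.
k = 9 + 6 = 15

15


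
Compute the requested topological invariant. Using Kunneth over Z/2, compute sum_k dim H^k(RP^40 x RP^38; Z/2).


dim H^*(RP^n; Z/2) = n+1 (one Z/2 in each degree 0..n).
Total Betti number is multiplicative.
Total = (40+1) * (38+1) = 41 * 39 = 1599

1599


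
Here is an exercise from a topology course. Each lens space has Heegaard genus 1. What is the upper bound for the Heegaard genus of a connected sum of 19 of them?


Heegaard genus satisfies g(A#B) <= g(A) + g(B).
Each lens space has g = 1.
Upper bound: 19 * 1 = 19

19


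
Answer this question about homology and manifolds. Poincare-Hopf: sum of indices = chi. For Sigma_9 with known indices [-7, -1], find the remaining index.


Poincare-Hopf: sum of indices = chi(M).
chi(Sigma_9) = 2 - 2*9 = -16.
Sum of known indices = -8.
x = chi - (sum known) = -16 - (-8) = -8

-8


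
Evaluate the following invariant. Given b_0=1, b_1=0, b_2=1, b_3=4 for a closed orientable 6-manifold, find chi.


By Poincare duality b_k = b_{6-k}, so full Betti numbers: b_0=1, b_1=0, b_2=1, b_3=4, b_4=1, b_5=0, b_6=1.
chi = sum (-1)^k b_k = 0

0


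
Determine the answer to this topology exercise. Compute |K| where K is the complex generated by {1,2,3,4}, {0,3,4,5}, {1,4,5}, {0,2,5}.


Each maximal simplex on m vertices has 2^m - 1 nonempty faces.
Take the union (dedupe shared faces).
Total distinct faces = 32

32


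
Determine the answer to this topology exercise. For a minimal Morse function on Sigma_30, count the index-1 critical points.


A perfect Morse function has m_k = b_k.
For Sigma_30: b_0=1, b_1=2g=60, b_2=1.
Saddles m_1 = 2g = 60

60


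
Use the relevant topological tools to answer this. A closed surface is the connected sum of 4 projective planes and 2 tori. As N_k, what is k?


Since a >= 1, the sum is non-orientable; each T^2 can be replaced by RP^2 # RP^2 (since T^2#RP^2 = 3RP^2).
Total crosscaps k = 4 + 2*2 = 8.
Check via chi: chi = 4*1 + 2*0 - (4+2-1)*2 = -6 = 2 - k = -6. Consistent.

8


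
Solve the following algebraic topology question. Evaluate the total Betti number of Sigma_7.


For Sigma_7: b_0 = 1, b_1 = 2g = 14, b_2 = 1.
Total = 1 + 14 + 1 = 16

16


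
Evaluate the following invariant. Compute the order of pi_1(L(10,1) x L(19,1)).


pi_1(X x Y) = pi_1(X) x pi_1(Y).
pi_1(L(10,1)) = Z/10, pi_1(L(19,1)) = Z/19.
|Z/10 x Z/19| = 10 * 19 = 190

190


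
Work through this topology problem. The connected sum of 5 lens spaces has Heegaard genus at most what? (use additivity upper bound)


Heegaard genus satisfies g(A#B) <= g(A) + g(B).
Each lens space has g = 1.
Upper bound: 5 * 1 = 5

5


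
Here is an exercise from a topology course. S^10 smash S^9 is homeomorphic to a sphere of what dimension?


S^m ^ S^n = S^{m+n}.
k = 10 + 9 = 19

19


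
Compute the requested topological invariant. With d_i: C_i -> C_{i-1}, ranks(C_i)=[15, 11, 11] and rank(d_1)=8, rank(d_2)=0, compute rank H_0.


rank H_k = rank(ker d_k) - rank(im d_{k+1}).
rank(ker d_0) = rank(C_0) - rank(d_0) = 15 - 0 = 15.
rank(im d_{0+1}) = 8.
rank H_0 = 15 - 8 = 7

7


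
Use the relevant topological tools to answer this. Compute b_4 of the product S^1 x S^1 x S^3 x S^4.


Each S^d has Poincare polynomial 1 + t^d.
The product S^1 x S^1 x S^3 x S^4 has Poincare polynomial prod(1+t^d_i).
Expanding: b_0=1, b_1=2, b_2=1, b_3=1, b_4=3, b_5=3, b_6=1, b_7=1, b_8=2, b_9=1.
b_4 = 3

3


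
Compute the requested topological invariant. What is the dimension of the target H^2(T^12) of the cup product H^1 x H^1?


Cup product: H^p x H^q -> H^{p+q}; here p+q = 1+1 = 2.
rank H^k(T^n) = C(n,k).
C(12,2) = 66

66


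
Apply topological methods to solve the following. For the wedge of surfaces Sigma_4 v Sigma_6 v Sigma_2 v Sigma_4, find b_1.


For a wedge X v Y: reduced H_k(X v Y) = H_k(X) + H_k(Y).
Each Sigma_g contributes b_1 = 2g.
b_1 = 8 + 12 + 4 + 8 = 32

32


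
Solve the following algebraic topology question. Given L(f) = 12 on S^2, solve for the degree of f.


L(f) = 1 + (-1)^2 deg(f) on S^2.
12 = 1 + (-1)^2 * deg(f)
(-1)^2 * deg(f) = 11
deg(f) = 11

11


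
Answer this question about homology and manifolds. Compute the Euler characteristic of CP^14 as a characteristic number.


For any closed oriented manifold, <e(TM),[M]> = chi(M).
chi(CP^14) = 14+1 = 15

15


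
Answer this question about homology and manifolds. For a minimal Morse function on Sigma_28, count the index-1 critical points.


A perfect Morse function has m_k = b_k.
For Sigma_28: b_0=1, b_1=2g=56, b_2=1.
Saddles m_1 = 2g = 56

56


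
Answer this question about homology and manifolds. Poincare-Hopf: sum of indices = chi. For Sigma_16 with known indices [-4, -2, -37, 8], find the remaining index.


Poincare-Hopf: sum of indices = chi(M).
chi(Sigma_16) = 2 - 2*16 = -30.
Sum of known indices = -35.
x = chi - (sum known) = -30 - (-35) = 5

5


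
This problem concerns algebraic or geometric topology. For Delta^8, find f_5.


Delta^8 has 8+1 vertices. A 5-face is a choice of 5+1 vertices.
f_5 = C(8+1, 5+1) = C(9,6) = 84

84


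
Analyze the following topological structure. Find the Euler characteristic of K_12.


K_12: V = 12, E = C(12,2) = 66.
chi = V - E = 12 - 66 = -54

-54


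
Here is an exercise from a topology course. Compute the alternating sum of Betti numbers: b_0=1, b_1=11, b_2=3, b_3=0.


chi = sum_k (-1)^k b_k.
= (1) + (-11) + (3) + (0)
= -7

-7


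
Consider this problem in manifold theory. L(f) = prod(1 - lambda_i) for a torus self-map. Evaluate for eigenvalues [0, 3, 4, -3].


For a torus self-map: L(f) = det(I - A) where A acts on H_1.
L(f) = (1-0) * (1-3) * (1-4) * (1--3) = 1 * -2 * -3 * 4 = 24

24


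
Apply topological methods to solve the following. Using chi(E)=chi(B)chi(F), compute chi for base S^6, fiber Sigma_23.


chi(S^6) = 2 (n even), chi(Sigma_23) = 2 - 2*23 = -44.
chi(E) = 2 * (-44) = -88

-88


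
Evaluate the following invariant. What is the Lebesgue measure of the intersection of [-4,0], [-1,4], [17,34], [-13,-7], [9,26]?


Intersection = [max(a_i), min(b_i)] = [17, -7].
Since 17 > -7, the intersection is empty.
Length = 0

0


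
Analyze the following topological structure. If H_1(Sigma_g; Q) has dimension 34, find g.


For a closed orientable surface: b_1 = 2g.
34 = 2g
g = 34 / 2 = 17

17


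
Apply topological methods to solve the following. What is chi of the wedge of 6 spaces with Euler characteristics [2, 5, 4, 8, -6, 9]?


chi(A v B) = chi(A) + chi(B) - 1 (one point identified).
For 6 spaces: chi = (sum chi_i) - (6 - 1).
sum = 22; chi = 22 - 5 = 17

17


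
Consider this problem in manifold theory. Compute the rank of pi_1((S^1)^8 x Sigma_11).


pi_1(A x B) = pi_1(A) x pi_1(B); rank of abelianization = b_1.
b_1(T^8) = 8, b_1(Sigma_11) = 2*11 = 22.
b_1(product) = 8 + 22 = 30

30


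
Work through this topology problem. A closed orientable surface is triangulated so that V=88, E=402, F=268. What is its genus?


chi = V - E + F = 88 - 402 + 268 = -46
For orientable closed surface: chi = 2 - 2g, so g = (2 - chi)/2.
g = (2 - (-46)) / 2 = 48 / 2 = 24

24


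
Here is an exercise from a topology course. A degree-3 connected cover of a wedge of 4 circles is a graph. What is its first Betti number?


Nielsen-Schreier: an index-n subgroup of F_r is free of rank 1 + n(r-1).
Equivalently: chi(cover) = n*chi(base); chi(vee_r S^1) = 1 - 4 = -3.
chi(E) = 3*(-3) = -9; rank = 1 - chi(E) = 1 - (-9) = 10.
rank = 1 + 3*(4-1) = 1 + 9 = 10

10


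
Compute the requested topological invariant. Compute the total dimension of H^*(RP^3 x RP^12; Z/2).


dim H^*(RP^n; Z/2) = n+1 (one Z/2 in each degree 0..n).
Total Betti number is multiplicative.
Total = (3+1) * (12+1) = 4 * 13 = 52

52


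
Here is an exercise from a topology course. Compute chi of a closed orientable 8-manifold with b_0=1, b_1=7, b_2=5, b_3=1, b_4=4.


By Poincare duality b_k = b_{8-k}, so full Betti numbers: b_0=1, b_1=7, b_2=5, b_3=1, b_4=4, b_5=1, b_6=5, b_7=7, b_8=1.
chi = sum (-1)^k b_k = 0

0


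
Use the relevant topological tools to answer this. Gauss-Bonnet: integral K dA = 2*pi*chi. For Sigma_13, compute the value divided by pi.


Gauss-Bonnet: integral K dA = 2*pi*chi(M).
chi(Sigma_13) = 2 - 2*13 = -24.
(integral K dA)/pi = 2*chi = 2*(-24) = -48

-48


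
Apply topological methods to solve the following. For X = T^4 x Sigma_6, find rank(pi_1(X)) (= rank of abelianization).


pi_1(A x B) = pi_1(A) x pi_1(B); rank of abelianization = b_1.
b_1(T^4) = 4, b_1(Sigma_6) = 2*6 = 12.
b_1(product) = 4 + 12 = 16

16


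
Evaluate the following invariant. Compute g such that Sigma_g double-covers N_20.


chi(N_20) = 2 - 20 = -18.
Double cover: chi(Sigma_g) = 2 * chi(N_20) = 2*(-18) = -36.
2 - 2g = -36, so g = (2 - (-36))/2 = 38/2 = 19

19


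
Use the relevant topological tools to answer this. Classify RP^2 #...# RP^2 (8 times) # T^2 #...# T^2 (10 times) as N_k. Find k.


Since a >= 1, the sum is non-orientable; each T^2 can be replaced by RP^2 # RP^2 (since T^2#RP^2 = 3RP^2).
Total crosscaps k = 8 + 2*10 = 28.
Check via chi: chi = 8*1 + 10*0 - (8+10-1)*2 = -26 = 2 - k = -26. Consistent.

28


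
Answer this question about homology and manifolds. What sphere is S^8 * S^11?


Join of spheres: S^m * S^n = S^{m+n+1}.
dim = 8 + 11 + 1 = 20

20


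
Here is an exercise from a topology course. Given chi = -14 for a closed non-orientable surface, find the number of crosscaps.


chi = 2 - k for closed non-orientable surfaces with k crosscaps.
-14 = 2 - k
k = 2 - (-14) = 16

16


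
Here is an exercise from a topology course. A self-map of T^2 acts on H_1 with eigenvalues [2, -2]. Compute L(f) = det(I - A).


For a torus self-map: L(f) = det(I - A) where A acts on H_1.
L(f) = (1-2) * (1--2) = -1 * 3 = -3

-3


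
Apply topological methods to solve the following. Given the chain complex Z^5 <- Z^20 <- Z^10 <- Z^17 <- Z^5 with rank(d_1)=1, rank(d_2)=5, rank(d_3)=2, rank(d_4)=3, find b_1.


rank H_k = rank(ker d_k) - rank(im d_{k+1}).
rank(ker d_1) = rank(C_1) - rank(d_1) = 20 - 1 = 19.
rank(im d_{1+1}) = 5.
rank H_1 = 19 - 5 = 14

14


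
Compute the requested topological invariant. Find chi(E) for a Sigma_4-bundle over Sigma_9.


For a fiber bundle F -> E -> B (with CW structure): chi(E) = chi(B) * chi(F).
chi(Sigma_9) = -16, chi(Sigma_4) = -6.
chi(E) = (-16) * (-6) = 96

96


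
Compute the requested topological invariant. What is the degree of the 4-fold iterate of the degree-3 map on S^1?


deg(f) = 3. Degree is multiplicative: deg(f^4) = (deg f)^4.
deg(f^4) = (3)^4 = 81

81


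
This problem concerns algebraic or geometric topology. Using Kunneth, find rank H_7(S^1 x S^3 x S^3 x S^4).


Each S^d has Poincare polynomial 1 + t^d.
The product S^1 x S^3 x S^3 x S^4 has Poincare polynomial prod(1+t^d_i).
Expanding: b_0=1, b_1=1, b_3=2, b_4=3, b_5=1, b_6=1, b_7=3, b_8=2, b_10=1, b_11=1.
b_7 = 3

3


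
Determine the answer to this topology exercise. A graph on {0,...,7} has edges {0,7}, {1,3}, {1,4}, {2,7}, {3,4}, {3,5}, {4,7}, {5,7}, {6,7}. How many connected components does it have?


Run DFS/union-find over 8 vertices.
V = 8, E = 9.
Number of components = 1

1


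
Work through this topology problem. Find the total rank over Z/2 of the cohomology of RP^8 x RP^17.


dim H^*(RP^n; Z/2) = n+1 (one Z/2 in each degree 0..n).
Total Betti number is multiplicative.
Total = (8+1) * (17+1) = 9 * 18 = 162

162


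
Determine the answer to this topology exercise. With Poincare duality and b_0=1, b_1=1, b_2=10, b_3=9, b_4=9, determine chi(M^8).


By Poincare duality b_k = b_{8-k}, so full Betti numbers: b_0=1, b_1=1, b_2=10, b_3=9, b_4=9, b_5=9, b_6=10, b_7=1, b_8=1.
chi = sum (-1)^k b_k = 11

11


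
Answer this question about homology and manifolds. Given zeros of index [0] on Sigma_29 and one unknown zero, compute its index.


Poincare-Hopf: sum of indices = chi(M).
chi(Sigma_29) = 2 - 2*29 = -56.
Sum of known indices = 0.
x = chi - (sum known) = -56 - (0) = -56

-56


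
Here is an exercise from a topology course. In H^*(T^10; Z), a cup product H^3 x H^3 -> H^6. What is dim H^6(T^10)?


Cup product: H^p x H^q -> H^{p+q}; here p+q = 3+3 = 6.
rank H^k(T^n) = C(n,k).
C(10,6) = 210

210


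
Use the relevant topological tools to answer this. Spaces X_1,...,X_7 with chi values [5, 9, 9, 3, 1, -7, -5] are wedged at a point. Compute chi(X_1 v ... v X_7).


chi(A v B) = chi(A) + chi(B) - 1 (one point identified).
For 7 spaces: chi = (sum chi_i) - (7 - 1).
sum = 15; chi = 15 - 6 = 9

9


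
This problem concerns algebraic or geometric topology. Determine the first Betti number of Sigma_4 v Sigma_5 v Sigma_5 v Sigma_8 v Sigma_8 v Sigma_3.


For a wedge X v Y: reduced H_k(X v Y) = H_k(X) + H_k(Y).
Each Sigma_g contributes b_1 = 2g.
b_1 = 8 + 10 + 10 + 16 + 16 + 6 = 66

66


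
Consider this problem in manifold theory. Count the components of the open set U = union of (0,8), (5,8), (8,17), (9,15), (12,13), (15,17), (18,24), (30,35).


Sort and merge overlapping open intervals.
Merged: (0,8), (8,17), (18,24), (30,35).
Number of components = 4

4


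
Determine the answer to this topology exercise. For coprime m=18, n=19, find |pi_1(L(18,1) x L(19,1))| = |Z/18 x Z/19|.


pi_1(X x Y) = pi_1(X) x pi_1(Y).
pi_1(L(18,1)) = Z/18, pi_1(L(19,1)) = Z/19.
|Z/18 x Z/19| = 18 * 19 = 342

342


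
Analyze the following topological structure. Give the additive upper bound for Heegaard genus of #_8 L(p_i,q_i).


Heegaard genus satisfies g(A#B) <= g(A) + g(B).
Each lens space has g = 1.
Upper bound: 8 * 1 = 8

8


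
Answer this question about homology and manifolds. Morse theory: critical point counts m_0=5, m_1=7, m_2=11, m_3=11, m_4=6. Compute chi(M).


Morse theory: chi(M) = sum_k (-1)^k m_k where m_k = #(index-k critical points).
= (5) + (-7) + (11) + (-11) + (6) = 4

4


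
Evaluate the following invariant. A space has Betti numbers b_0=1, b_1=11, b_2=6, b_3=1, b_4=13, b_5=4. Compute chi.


chi = sum_k (-1)^k b_k.
= (1) + (-11) + (6) + (-1) + (13) + (-4)
= 4

4


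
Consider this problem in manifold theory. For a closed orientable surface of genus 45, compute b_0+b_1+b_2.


For Sigma_45: b_0 = 1, b_1 = 2g = 90, b_2 = 1.
Total = 1 + 90 + 1 = 92

92


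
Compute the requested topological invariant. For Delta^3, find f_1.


Delta^3 has 3+1 vertices. A 1-face is a choice of 1+1 vertices.
f_1 = C(3+1, 1+1) = C(4,2) = 6

6


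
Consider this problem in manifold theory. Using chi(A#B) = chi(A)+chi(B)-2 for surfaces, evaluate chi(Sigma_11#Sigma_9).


chi(Sigma_11) = 2 - 2*11 = -20
chi(Sigma_9) = 2 - 2*9 = -16
For surfaces: chi(A#B) = chi(A) + chi(B) - 2.
chi = -20 + -16 - 2 = -38

-38


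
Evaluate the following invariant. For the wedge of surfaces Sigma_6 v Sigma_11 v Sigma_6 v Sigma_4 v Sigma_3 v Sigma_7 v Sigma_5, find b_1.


For a wedge X v Y: reduced H_k(X v Y) = H_k(X) + H_k(Y).
Each Sigma_g contributes b_1 = 2g.
b_1 = 12 + 22 + 12 + 8 + 6 + 14 + 10 = 84

84


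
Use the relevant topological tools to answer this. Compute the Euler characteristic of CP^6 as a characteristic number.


For any closed oriented manifold, <e(TM),[M]> = chi(M).
chi(CP^6) = 6+1 = 7

7


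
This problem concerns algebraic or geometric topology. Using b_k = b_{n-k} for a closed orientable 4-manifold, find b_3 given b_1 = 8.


Poincare duality for closed orientable n-manifolds: b_k = b_{n-k}.
Here n = 4, so b_3 = b_1 = 8

8


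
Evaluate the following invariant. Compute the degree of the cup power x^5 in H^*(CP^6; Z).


|x| = 2 in H^*(CP^n).
|x^5| = 5 * |x| = 5 * 2 = 10

10


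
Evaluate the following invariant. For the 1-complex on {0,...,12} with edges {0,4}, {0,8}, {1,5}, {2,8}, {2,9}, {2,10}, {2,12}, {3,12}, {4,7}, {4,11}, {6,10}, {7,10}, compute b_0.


Run DFS/union-find over 13 vertices.
V = 13, E = 12.
Number of components = 2

2


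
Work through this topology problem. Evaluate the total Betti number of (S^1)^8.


b_k(T^8) = C(8,k), so the sum over k is sum_k C(8,k) = 2^8.
Total = 2^8 = 256

256


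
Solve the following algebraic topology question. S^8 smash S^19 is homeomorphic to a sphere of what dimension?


S^m ^ S^n = S^{m+n}.
k = 8 + 19 = 27

27


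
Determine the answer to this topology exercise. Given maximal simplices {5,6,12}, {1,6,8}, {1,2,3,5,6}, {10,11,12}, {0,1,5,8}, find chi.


Enumerate all faces; f-vector: f_0=10, f_1=21, f_2=17, f_3=6, f_4=1.
chi = sum (-1)^k f_k = 1

1


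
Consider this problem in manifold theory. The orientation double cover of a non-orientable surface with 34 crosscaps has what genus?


chi(N_34) = 2 - 34 = -32.
Double cover: chi(Sigma_g) = 2 * chi(N_34) = 2*(-32) = -64.
2 - 2g = -64, so g = (2 - (-64))/2 = 66/2 = 33

33


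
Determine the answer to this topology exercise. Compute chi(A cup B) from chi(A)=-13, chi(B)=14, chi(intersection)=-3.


chi(A cup B) = chi(A) + chi(B) - chi(A cap B)
= -13 + (14) - (-3)
= 4

4


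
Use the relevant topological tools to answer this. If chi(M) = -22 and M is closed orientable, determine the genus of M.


chi = 2 - 2g for closed orientable surfaces.
-22 = 2 - 2g
2g = 2 - (-22) = 24
g = 12

12


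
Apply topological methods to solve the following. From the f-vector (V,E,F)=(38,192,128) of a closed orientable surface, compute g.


chi = V - E + F = 38 - 192 + 128 = -26
For orientable closed surface: chi = 2 - 2g, so g = (2 - chi)/2.
g = (2 - (-26)) / 2 = 28 / 2 = 14

14


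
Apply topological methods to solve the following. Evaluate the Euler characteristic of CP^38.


CP^38 has one cell in each even dimension 0, 2, ..., 2*38 (38+1 cells total).
All cells are even-dimensional, so chi = number of cells.
chi = 38 + 1 = 39

39


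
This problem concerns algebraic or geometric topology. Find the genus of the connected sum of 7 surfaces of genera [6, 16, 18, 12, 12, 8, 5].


Genus is additive under connected sum of orientable surfaces.
g = 6 + 16 + 18 + 12 + 12 + 8 + 5 = 77

77


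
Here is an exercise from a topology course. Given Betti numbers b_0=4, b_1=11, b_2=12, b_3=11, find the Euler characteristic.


chi = sum_k (-1)^k b_k.
= (4) + (-11) + (12) + (-11)
= -6

-6


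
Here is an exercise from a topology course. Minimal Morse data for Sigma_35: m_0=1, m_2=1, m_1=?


A perfect Morse function has m_k = b_k.
For Sigma_35: b_0=1, b_1=2g=70, b_2=1.
Saddles m_1 = 2g = 70

70


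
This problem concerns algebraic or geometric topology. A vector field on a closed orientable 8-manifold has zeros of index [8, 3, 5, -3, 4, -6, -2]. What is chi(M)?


Poincare-Hopf: chi(M) = sum of indices of zeros.
chi = (8) + (3) + (5) + (-3) + (4) + (-6) + (-2) = 9

9


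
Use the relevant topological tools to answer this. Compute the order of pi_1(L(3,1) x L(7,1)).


pi_1(X x Y) = pi_1(X) x pi_1(Y).
pi_1(L(3,1)) = Z/3, pi_1(L(7,1)) = Z/7.
|Z/3 x Z/7| = 3 * 7 = 21

21


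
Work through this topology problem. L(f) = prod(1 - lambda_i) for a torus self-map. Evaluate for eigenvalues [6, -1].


For a torus self-map: L(f) = det(I - A) where A acts on H_1.
L(f) = (1-6) * (1--1) = -5 * 2 = -10

-10


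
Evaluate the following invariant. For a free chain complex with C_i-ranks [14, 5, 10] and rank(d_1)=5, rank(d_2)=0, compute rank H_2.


rank H_k = rank(ker d_k) - rank(im d_{k+1}).
rank(ker d_2) = rank(C_2) - rank(d_2) = 10 - 0 = 10.
rank(im d_{2+1}) = 0.
rank H_2 = 10 - 0 = 10

10


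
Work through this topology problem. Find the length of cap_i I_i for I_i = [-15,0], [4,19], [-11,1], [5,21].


Intersection = [max(a_i), min(b_i)] = [5, 0].
Since 5 > 0, the intersection is empty.
Length = 0

0


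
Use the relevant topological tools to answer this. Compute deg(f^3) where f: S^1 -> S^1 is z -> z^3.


deg(f) = 3. Degree is multiplicative: deg(f^3) = (deg f)^3.
deg(f^3) = (3)^3 = 27

27


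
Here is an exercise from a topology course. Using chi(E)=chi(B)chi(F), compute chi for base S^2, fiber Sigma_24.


chi(S^2) = 2 (n even), chi(Sigma_24) = 2 - 2*24 = -46.
chi(E) = 2 * (-46) = -92

-92


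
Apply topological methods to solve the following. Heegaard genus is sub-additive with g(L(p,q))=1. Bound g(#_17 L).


Heegaard genus satisfies g(A#B) <= g(A) + g(B).
Each lens space has g = 1.
Upper bound: 17 * 1 = 17

17


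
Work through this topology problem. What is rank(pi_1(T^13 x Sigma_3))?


pi_1(A x B) = pi_1(A) x pi_1(B); rank of abelianization = b_1.
b_1(T^13) = 13, b_1(Sigma_3) = 2*3 = 6.
b_1(product) = 13 + 6 = 19

19


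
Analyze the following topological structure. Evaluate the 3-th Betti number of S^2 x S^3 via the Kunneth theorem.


Each S^d has Poincare polynomial 1 + t^d.
The product S^2 x S^3 has Poincare polynomial prod(1+t^d_i).
Expanding: b_0=1, b_2=1, b_3=1, b_5=1.
b_3 = 1

1


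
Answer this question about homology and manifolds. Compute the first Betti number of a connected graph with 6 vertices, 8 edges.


For a connected graph: rank(pi_1) = b_1 = E - V + 1 = 1 - chi.
chi = V - E = 6 - 8 = -2.
rank = 1 - (-2) = 8 - 6 + 1 = 3

3


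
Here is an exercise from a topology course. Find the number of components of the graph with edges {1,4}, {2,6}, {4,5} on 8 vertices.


Run DFS/union-find over 8 vertices.
V = 8, E = 3.
Number of components = 5

5


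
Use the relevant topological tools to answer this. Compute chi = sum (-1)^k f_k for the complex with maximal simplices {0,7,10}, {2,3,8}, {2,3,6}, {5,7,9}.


Enumerate all faces; f-vector: f_0=9, f_1=11, f_2=4.
chi = sum (-1)^k f_k = 2

2


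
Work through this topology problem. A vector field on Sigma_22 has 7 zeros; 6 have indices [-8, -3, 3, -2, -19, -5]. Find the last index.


Poincare-Hopf: sum of indices = chi(M).
chi(Sigma_22) = 2 - 2*22 = -42.
Sum of known indices = -34.
x = chi - (sum known) = -42 - (-34) = -8

-8


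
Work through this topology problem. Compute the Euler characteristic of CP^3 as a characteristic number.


For any closed oriented manifold, <e(TM),[M]> = chi(M).
chi(CP^3) = 3+1 = 4

4


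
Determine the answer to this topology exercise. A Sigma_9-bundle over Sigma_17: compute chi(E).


For a fiber bundle F -> E -> B (with CW structure): chi(E) = chi(B) * chi(F).
chi(Sigma_17) = -32, chi(Sigma_9) = -16.
chi(E) = (-32) * (-16) = 512

512


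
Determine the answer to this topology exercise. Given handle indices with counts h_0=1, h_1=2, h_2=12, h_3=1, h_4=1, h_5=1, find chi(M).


Handles of index k contribute (-1)^k to chi (same as CW cells).
chi = (1) + (-2) + (12) + (-1) + (1) + (-1) = 10

10


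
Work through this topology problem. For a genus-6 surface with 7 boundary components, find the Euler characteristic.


For a compact orientable surface with genus g and b boundary components: chi = 2 - 2g - b.
chi = 2 - 2*6 - 7 = 2 - 12 - 7 = -17

-17


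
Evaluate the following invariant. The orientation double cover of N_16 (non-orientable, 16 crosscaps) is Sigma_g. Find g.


chi(N_16) = 2 - 16 = -14.
Double cover: chi(Sigma_g) = 2 * chi(N_16) = 2*(-14) = -28.
2 - 2g = -28, so g = (2 - (-28))/2 = 30/2 = 15

15


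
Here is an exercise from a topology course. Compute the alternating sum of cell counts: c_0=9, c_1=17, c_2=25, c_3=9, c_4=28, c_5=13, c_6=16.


chi = sum_k (-1)^k c_k.
= (-1)^0*9 + (-1)^1*17 + (-1)^2*25 + (-1)^3*9 + (-1)^4*28 + (-1)^5*13 + (-1)^6*16
= (9) + (-17) + (25) + (-9) + (28) + (-13) + (16)
= 39

39


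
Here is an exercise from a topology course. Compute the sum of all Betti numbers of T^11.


b_k(T^11) = C(11,k), so the sum over k is sum_k C(11,k) = 2^11.
Total = 2^11 = 2048

2048


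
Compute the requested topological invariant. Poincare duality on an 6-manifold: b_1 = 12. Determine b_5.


Poincare duality for closed orientable n-manifolds: b_k = b_{n-k}.
Here n = 6, so b_5 = b_1 = 12

12


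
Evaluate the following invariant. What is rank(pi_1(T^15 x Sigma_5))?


pi_1(A x B) = pi_1(A) x pi_1(B); rank of abelianization = b_1.
b_1(T^15) = 15, b_1(Sigma_5) = 2*5 = 10.
b_1(product) = 15 + 10 = 25

25


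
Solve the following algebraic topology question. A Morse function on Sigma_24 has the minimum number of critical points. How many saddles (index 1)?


A perfect Morse function has m_k = b_k.
For Sigma_24: b_0=1, b_1=2g=48, b_2=1.
Saddles m_1 = 2g = 48

48


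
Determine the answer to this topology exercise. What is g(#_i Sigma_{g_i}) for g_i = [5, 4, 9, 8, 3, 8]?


Genus is additive under connected sum of orientable surfaces.
g = 5 + 4 + 9 + 8 + 3 + 8 = 37

37


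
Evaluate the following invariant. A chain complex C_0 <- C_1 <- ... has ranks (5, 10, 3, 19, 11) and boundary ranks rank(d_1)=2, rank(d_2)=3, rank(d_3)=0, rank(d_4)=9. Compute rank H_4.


rank H_k = rank(ker d_k) - rank(im d_{k+1}).
rank(ker d_4) = rank(C_4) - rank(d_4) = 11 - 9 = 2.
rank(im d_{4+1}) = 0.
rank H_4 = 2 - 0 = 2

2


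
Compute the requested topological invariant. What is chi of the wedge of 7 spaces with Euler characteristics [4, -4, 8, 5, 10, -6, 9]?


chi(A v B) = chi(A) + chi(B) - 1 (one point identified).
For 7 spaces: chi = (sum chi_i) - (7 - 1).
sum = 26; chi = 26 - 6 = 20

20


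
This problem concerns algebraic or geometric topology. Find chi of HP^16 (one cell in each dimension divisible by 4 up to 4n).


HP^16 has one cell in each dimension 0, 4, ..., 4*16 (16+1 cells, all even-dim).
chi = 16 + 1 = 17

17


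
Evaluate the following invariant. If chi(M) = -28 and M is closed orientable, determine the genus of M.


chi = 2 - 2g for closed orientable surfaces.
-28 = 2 - 2g
2g = 2 - (-28) = 30
g = 15

15


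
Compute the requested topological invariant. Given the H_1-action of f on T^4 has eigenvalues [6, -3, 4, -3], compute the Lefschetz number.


For a torus self-map: L(f) = det(I - A) where A acts on H_1.
L(f) = (1-6) * (1--3) * (1-4) * (1--3) = -5 * 4 * -3 * 4 = 240

240


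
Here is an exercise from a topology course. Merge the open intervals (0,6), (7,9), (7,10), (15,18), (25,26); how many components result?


Sort and merge overlapping open intervals.
Merged: (0,6), (7,10), (15,18), (25,26).
Number of components = 4

4


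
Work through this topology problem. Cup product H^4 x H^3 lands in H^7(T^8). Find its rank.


Cup product: H^p x H^q -> H^{p+q}; here p+q = 4+3 = 7.
rank H^k(T^n) = C(n,k).
C(8,7) = 8

8


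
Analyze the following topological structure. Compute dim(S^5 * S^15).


Join of spheres: S^m * S^n = S^{m+n+1}.
dim = 5 + 15 + 1 = 21

21


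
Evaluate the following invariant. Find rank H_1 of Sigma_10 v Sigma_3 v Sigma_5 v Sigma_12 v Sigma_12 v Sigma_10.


For a wedge X v Y: reduced H_k(X v Y) = H_k(X) + H_k(Y).
Each Sigma_g contributes b_1 = 2g.
b_1 = 20 + 6 + 10 + 24 + 24 + 20 = 104

104


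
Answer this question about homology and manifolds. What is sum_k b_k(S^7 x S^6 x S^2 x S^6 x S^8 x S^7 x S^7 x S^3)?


Total Betti number is multiplicative under products.
Each S^d (d>=1) has total Betti number 2.
There are 8 sphere factors.
Total = 2^8 = 256

256


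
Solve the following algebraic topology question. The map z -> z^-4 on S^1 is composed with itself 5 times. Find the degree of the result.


deg(f) = -4. Degree is multiplicative: deg(f^5) = (deg f)^5.
deg(f^5) = (-4)^5 = -1024

-1024


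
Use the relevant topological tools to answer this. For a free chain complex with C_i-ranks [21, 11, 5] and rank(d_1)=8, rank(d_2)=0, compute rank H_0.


rank H_k = rank(ker d_k) - rank(im d_{k+1}).
rank(ker d_0) = rank(C_0) - rank(d_0) = 21 - 0 = 21.
rank(im d_{0+1}) = 8.
rank H_0 = 21 - 8 = 13

13


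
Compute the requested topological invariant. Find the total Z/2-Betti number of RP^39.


H^k(RP^39; Z/2) = Z/2 for each 0 <= k <= 39.
Total dimension = 39 + 1 = 40

40


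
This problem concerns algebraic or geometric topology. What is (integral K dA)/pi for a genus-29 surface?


Gauss-Bonnet: integral K dA = 2*pi*chi(M).
chi(Sigma_29) = 2 - 2*29 = -56.
(integral K dA)/pi = 2*chi = 2*(-56) = -112

-112


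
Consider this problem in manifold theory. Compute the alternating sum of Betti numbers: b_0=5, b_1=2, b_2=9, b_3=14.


chi = sum_k (-1)^k b_k.
= (5) + (-2) + (9) + (-14)
= -2

-2


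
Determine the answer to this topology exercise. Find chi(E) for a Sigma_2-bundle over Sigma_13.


For a fiber bundle F -> E -> B (with CW structure): chi(E) = chi(B) * chi(F).
chi(Sigma_13) = -24, chi(Sigma_2) = -2.
chi(E) = (-24) * (-2) = 48

48


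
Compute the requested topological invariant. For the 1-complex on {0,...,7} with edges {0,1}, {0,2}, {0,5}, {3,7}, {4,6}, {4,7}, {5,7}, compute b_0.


Run DFS/union-find over 8 vertices.
V = 8, E = 7.
Number of components = 1

1


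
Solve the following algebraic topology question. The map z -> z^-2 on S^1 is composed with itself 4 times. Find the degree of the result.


deg(f) = -2. Degree is multiplicative: deg(f^4) = (deg f)^4.
deg(f^4) = (-2)^4 = 16

16
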